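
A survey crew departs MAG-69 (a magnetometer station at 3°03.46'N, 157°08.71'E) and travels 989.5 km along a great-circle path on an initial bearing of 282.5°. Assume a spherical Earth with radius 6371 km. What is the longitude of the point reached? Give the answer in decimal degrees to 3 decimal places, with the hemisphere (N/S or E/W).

148.426°E

MAG-69: φ = +3.05767°, λ = +157.14517°
δ = d/R = 989.5/6371 = 0.155313 rad
φ₂ = arcsin(sin φ₁ cos δ + cos φ₁ sin δ cos θ)
   = arcsin(0.05334·0.98796 + 0.99858·0.15469·0.21644) = 4.94114°
λ₂ = λ₁ + atan2(sin θ sin δ cos φ₁, cos δ − sin φ₁ sin φ₂) = 148.42631°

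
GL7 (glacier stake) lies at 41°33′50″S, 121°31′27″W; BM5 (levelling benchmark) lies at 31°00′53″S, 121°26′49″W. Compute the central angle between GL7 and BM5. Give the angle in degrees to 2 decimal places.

10.55°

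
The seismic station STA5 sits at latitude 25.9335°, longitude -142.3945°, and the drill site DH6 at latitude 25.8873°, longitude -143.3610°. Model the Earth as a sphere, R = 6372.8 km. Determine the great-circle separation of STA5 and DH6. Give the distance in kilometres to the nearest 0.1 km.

96.8 km

Δφ = -0.0462°,  Δλ = -0.9665°
a = sin²(Δφ/2) + cos φ₁ cos φ₂ sin²(Δλ/2) = 0.000058
c = 2·arcsin(√a) = 0.015194 rad = 0.8706°
d = R·c = 6372.8 × 0.015194 = 96.8 km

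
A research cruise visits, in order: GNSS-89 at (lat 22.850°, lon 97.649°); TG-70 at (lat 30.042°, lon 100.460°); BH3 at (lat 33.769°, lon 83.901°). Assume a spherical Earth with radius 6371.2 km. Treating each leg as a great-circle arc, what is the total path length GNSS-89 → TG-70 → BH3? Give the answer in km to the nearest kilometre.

2462 km

GNSS-89→TG-70: c = 0.132971 rad, d = 847.19 km
TG-70→BH3: c = 0.253500 rad, d = 1615.10 km
Total = 847.19 + 1615.10 = 2462.29 km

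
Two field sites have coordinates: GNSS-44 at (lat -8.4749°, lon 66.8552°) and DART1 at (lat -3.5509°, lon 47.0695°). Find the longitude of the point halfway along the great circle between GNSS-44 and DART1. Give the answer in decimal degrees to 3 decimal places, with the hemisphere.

56.917°E

Bx = cos φ₂ cos Δλ = 0.939159,  By = cos φ₂ sin Δλ = -0.337853
φₘ = atan2(sin φ₁ + sin φ₂, √((cos φ₁ + Bx)² + By²)) = -6.10297°
λₘ = λ₁ + atan2(By, cos φ₁ + Bx) = 56.91710°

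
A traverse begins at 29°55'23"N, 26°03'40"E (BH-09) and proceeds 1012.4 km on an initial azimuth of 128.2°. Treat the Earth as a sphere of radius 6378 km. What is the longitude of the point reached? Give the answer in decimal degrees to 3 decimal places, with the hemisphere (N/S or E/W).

BH-09: φ = +29.92306°, λ = +26.06111°
δ = d/R = 1012.4/6378 = 0.158733 rad
φ₂ = arcsin(sin φ₁ cos δ + cos φ₁ sin δ cos θ)
   = arcsin(0.49884·0.98743 + 0.86670·0.15807·-0.61841) = 24.06957°
λ₂ = λ₁ + atan2(sin θ sin δ cos φ₁, cos δ − sin φ₁ sin φ₂) = 33.88031°

33.880°E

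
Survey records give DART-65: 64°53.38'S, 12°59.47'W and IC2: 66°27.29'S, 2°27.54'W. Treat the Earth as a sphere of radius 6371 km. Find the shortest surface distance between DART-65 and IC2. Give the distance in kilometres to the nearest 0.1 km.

DART-65: φ = -64.88967°, λ = -12.99117°
IC2: φ = -66.45483°, λ = -2.45900°
Δφ = -1.5652°,  Δλ = 10.5322°
a = sin²(Δφ/2) + cos φ₁ cos φ₂ sin²(Δλ/2) = 0.001615
c = 2·arcsin(√a) = 0.080385 rad = 4.6057°
d = R·c = 6371 × 0.080385 = 512.1 km

512.1 km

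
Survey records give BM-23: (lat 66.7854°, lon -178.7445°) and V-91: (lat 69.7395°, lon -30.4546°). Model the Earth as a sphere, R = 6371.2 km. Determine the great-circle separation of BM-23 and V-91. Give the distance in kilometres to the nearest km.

Δφ = 2.9541°,  Δλ = 148.2899°
a = sin²(Δφ/2) + cos φ₁ cos φ₂ sin²(Δλ/2) = 0.126975
c = 2·arcsin(√a) = 0.728686 rad = 41.7506°
d = R·c = 6371.2 × 0.728686 = 4642.6 km

4643 km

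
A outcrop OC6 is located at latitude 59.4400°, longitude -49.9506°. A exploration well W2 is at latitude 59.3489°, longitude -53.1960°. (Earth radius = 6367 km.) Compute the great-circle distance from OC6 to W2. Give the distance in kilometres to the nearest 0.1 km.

183.9 km

Δφ = -0.0911°,  Δλ = -3.2454°
a = sin²(Δφ/2) + cos φ₁ cos φ₂ sin²(Δλ/2) = 0.000208
c = 2·arcsin(√a) = 0.028879 rad = 1.6547°
d = R·c = 6367 × 0.028879 = 183.9 km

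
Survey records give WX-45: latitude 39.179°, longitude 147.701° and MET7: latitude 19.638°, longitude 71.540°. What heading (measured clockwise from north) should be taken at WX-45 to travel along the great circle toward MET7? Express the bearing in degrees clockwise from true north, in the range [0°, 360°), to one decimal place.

Δλ = -76.1610°
y = sin Δλ · cos φ₂ = -0.914495
x = cos φ₁ sin φ₂ − sin φ₁ cos φ₂ cos Δλ = 0.118198
θ = atan2(y, x) = -82.6354° → 277.3646° (mod 360°)

277.4°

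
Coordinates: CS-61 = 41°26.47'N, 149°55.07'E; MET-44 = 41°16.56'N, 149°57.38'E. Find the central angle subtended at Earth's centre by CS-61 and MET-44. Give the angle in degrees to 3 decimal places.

CS-61: φ = +41.44117°, λ = +149.91783°
MET-44: φ = +41.27600°, λ = +149.95633°
Δφ = -0.1652°,  Δλ = 0.0385°
a = sin²(Δφ/2) + cos φ₁ cos φ₂ sin²(Δλ/2) = 0.000002
c = 2·arcsin(√a) = 0.002926 rad = 0.1677°

0.168°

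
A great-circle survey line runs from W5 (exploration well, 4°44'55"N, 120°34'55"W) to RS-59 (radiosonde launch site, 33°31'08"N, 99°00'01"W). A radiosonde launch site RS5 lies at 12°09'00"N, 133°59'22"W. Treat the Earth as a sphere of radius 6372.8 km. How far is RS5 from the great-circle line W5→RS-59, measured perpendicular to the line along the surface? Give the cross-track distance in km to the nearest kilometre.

W5: φ = +4.74861°, λ = -120.58194°
RS-59: φ = +33.51889°, λ = -99.00028°
RS5: φ = +12.15000°, λ = -133.98944°
δ₁₃ = central angle W5→RS5 = 0.264912 rad  (haversine)
θ₁₃ = bearing W5→RS5 = 300.029°,  θ₁₂ = bearing W5→RS-59 = 32.244°
dₓₜ = R·arcsin(sin δ₁₃ · sin(θ₁₃ − θ₁₂)) = 6372.8·arcsin(0.26182·sin(267.785°)) = -1686.939 km
|dₓₜ| = 1686.939 km

1687 km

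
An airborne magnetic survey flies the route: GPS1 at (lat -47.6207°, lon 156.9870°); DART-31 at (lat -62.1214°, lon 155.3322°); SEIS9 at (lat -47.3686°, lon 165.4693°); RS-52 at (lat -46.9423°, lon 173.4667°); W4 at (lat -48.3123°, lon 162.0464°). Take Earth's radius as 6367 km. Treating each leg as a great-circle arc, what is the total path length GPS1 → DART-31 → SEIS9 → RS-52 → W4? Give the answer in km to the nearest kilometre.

GPS1→DART-31: c = 0.253609 rad, d = 1614.73 km
DART-31→SEIS9: c = 0.276233 rad, d = 1758.77 km
SEIS9→RS-52: c = 0.095166 rad, d = 605.92 km
RS-52→W4: c = 0.136310 rad, d = 867.89 km
Total = 1614.73 + 1758.77 + 605.92 + 867.89 = 4847.31 km

4847 km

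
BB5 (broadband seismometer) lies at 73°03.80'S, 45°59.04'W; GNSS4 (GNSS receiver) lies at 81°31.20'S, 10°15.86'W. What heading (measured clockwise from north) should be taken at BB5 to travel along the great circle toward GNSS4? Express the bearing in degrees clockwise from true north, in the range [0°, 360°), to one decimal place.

BB5: φ = -73.06333°, λ = -45.98400°
GNSS4: φ = -81.52000°, λ = -10.26433°
Δλ = 35.7197°
y = sin Δλ · cos φ₂ = 0.086093
x = cos φ₁ sin φ₂ − sin φ₁ cos φ₂ cos Δλ = -0.173599
θ = atan2(y, x) = 153.6219° → 153.6219° (mod 360°)

153.6°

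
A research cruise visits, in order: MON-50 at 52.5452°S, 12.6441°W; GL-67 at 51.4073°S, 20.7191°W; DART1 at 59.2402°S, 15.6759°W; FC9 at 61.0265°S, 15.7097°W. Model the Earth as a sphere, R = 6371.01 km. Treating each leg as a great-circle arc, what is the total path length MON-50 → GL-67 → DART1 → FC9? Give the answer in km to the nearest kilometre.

MON-50→GL-67: c = 0.089005 rad, d = 567.05 km
GL-67→DART1: c = 0.145492 rad, d = 926.93 km
DART1→FC9: c = 0.031178 rad, d = 198.64 km
Total = 567.05 + 926.93 + 198.64 = 1692.62 km

1693 km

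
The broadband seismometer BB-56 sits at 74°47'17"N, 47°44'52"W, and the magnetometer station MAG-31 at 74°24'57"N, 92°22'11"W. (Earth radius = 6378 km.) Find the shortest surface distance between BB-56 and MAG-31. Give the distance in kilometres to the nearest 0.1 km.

BB-56: φ = +74.78806°, λ = -47.74778°
MAG-31: φ = +74.41583°, λ = -92.36972°
Δφ = -0.3722°,  Δλ = -44.6219°
a = sin²(Δφ/2) + cos φ₁ cos φ₂ sin²(Δλ/2) = 0.010170
c = 2·arcsin(√a) = 0.202036 rad = 11.5758°
d = R·c = 6378 × 0.202036 = 1288.6 km

1288.6 km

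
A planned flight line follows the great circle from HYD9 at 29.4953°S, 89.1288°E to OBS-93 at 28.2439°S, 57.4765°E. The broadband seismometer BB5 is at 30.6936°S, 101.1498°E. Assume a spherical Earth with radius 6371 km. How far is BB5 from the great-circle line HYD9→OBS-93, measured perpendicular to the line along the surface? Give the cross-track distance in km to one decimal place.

296.6 km

δ₁₃ = central angle HYD9→BB5 = 0.182635 rad  (haversine)
θ₁₃ = bearing HYD9→BB5 = 99.571°,  θ₁₂ = bearing HYD9→OBS-93 = 264.725°
dₓₜ = R·arcsin(sin δ₁₃ · sin(θ₁₃ − θ₁₂)) = 6371·arcsin(0.18162·sin(-165.155°)) = -296.571 km
|dₓₜ| = 296.571 km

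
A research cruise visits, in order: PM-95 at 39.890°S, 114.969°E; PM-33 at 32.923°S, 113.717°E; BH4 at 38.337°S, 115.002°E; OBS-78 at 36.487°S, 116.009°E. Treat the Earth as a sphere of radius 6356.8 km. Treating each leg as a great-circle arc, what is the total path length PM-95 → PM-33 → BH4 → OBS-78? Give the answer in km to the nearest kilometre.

PM-95→PM-33: c = 0.122858 rad, d = 780.98 km
PM-33→BH4: c = 0.096231 rad, d = 611.72 km
BH4→OBS-78: c = 0.035176 rad, d = 223.61 km
Total = 780.98 + 611.72 + 223.61 = 1616.32 km

1616 km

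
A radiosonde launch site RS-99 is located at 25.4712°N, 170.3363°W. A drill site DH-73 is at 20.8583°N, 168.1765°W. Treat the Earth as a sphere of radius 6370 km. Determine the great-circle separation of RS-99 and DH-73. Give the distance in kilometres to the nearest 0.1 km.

558.3 km

Δφ = -4.6129°,  Δλ = 2.1598°
a = sin²(Δφ/2) + cos φ₁ cos φ₂ sin²(Δλ/2) = 0.001919
c = 2·arcsin(√a) = 0.087647 rad = 5.0218°
d = R·c = 6370 × 0.087647 = 558.3 km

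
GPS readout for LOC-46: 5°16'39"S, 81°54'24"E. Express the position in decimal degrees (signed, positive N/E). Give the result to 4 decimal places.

-5.2775°, +81.9067°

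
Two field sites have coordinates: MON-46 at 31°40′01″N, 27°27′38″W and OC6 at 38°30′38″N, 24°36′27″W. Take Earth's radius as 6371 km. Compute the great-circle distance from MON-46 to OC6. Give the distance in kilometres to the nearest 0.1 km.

803.9 km

MON-46: φ = +31.66694°, λ = -27.46056°
OC6: φ = +38.51056°, λ = -24.60750°
Δφ = 6.8436°,  Δλ = 2.8531°
a = sin²(Δφ/2) + cos φ₁ cos φ₂ sin²(Δλ/2) = 0.003975
c = 2·arcsin(√a) = 0.126182 rad = 7.2297°
d = R·c = 6371 × 0.126182 = 803.9 km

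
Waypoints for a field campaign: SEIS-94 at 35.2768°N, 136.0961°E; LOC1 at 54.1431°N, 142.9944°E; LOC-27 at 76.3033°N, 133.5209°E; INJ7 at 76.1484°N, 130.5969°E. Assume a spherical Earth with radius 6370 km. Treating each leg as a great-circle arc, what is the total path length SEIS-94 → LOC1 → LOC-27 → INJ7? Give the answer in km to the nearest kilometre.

4739 km

SEIS-94→LOC1: c = 0.339822 rad, d = 2164.67 km
LOC1→LOC-27: c = 0.391753 rad, d = 2495.47 km
LOC-27→INJ7: c = 0.012447 rad, d = 79.28 km
Total = 2164.67 + 2495.47 + 79.28 = 4739.42 km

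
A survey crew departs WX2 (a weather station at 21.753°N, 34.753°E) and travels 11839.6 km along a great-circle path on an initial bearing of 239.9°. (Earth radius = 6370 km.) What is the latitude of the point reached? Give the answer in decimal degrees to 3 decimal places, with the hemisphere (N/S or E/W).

33.494°S

δ = d/R = 11839.6/6370 = 1.858650 rad
φ₂ = arcsin(sin φ₁ cos δ + cos φ₁ sin δ cos θ)
   = arcsin(0.37061·-0.28389 + 0.92879·0.95886·-0.50151) = -33.49377°
λ₂ = λ₁ + atan2(sin θ sin δ cos φ₁, cos δ − sin φ₁ sin φ₂) = -61.12901°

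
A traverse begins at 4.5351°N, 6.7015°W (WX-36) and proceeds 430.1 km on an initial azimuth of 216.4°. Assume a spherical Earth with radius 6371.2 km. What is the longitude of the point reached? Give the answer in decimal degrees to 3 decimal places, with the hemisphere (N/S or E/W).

8.996°W

δ = d/R = 430.1/6371.2 = 0.067507 rad
φ₂ = arcsin(sin φ₁ cos δ + cos φ₁ sin δ cos θ)
   = arcsin(0.07907·0.99772 + 0.99687·0.06746·-0.80489) = 1.41908°
λ₂ = λ₁ + atan2(sin θ sin δ cos φ₁, cos δ − sin φ₁ sin φ₂) = -8.99634°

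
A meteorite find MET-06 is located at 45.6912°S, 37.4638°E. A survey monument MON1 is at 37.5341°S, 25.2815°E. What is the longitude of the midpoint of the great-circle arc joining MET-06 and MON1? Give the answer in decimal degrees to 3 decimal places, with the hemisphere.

Bx = cos φ₂ cos Δλ = 0.775134,  By = cos φ₂ sin Δλ = -0.167339
φₘ = atan2(sin φ₁ + sin φ₂, √((cos φ₁ + Bx)² + By²)) = -41.77311°
λₘ = λ₁ + atan2(By, cos φ₁ + Bx) = 30.98541°

30.985°E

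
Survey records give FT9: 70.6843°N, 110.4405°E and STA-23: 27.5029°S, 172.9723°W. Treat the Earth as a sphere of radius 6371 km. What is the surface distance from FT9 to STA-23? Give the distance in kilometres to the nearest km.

12407 km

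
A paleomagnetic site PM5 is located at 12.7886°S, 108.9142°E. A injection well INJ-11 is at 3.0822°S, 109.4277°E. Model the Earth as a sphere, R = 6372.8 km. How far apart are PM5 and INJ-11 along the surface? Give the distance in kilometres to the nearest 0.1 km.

Δφ = 9.7064°,  Δλ = 0.5135°
a = sin²(Δφ/2) + cos φ₁ cos φ₂ sin²(Δλ/2) = 0.007177
c = 2·arcsin(√a) = 0.169640 rad = 9.7197°
d = R·c = 6372.8 × 0.169640 = 1081.1 km

1081.1 km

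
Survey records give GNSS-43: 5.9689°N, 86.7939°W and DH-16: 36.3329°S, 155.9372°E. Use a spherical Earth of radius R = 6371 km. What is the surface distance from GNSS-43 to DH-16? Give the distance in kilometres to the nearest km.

12830 km

Δφ = -42.3018°,  Δλ = -117.2689°
a = sin²(Δφ/2) + cos φ₁ cos φ₂ sin²(Δλ/2) = 0.714352
c = 2·arcsin(√a) = 2.013854 rad = 115.3853°
d = R·c = 6371 × 2.013854 = 12830.3 km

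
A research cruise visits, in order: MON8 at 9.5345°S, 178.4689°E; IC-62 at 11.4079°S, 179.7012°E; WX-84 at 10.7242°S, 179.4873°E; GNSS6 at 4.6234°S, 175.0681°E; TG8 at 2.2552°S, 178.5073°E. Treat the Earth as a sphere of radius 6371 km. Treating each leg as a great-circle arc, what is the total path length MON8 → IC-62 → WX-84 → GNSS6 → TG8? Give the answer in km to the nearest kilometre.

MON8→IC-62: c = 0.038940 rad, d = 248.09 km
IC-62→WX-84: c = 0.012483 rad, d = 79.53 km
WX-84→GNSS6: c = 0.131053 rad, d = 834.94 km
GNSS6→TG8: c = 0.072787 rad, d = 463.73 km
Total = 248.09 + 79.53 + 834.94 + 463.73 = 1626.28 km

1626 km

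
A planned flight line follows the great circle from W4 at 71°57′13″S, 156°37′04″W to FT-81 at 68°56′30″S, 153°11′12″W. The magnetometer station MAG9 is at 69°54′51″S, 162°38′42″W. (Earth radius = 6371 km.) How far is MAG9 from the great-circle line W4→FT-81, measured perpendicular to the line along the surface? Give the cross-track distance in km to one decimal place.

294.7 km

W4: φ = -71.95361°, λ = -156.61778°
FT-81: φ = -68.94167°, λ = -153.18667°
MAG9: φ = -69.91417°, λ = -162.64500°
δ₁₃ = central angle W4→MAG9 = 0.049433 rad  (haversine)
θ₁₃ = bearing W4→MAG9 = 313.132°,  θ₁₂ = bearing W4→FT-81 = 22.494°
dₓₜ = R·arcsin(sin δ₁₃ · sin(θ₁₃ − θ₁₂)) = 6371·arcsin(0.04941·sin(290.638°)) = -294.710 km
|dₓₜ| = 294.710 km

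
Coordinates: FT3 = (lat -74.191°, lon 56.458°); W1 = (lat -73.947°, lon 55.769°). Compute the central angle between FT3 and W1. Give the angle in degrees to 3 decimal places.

Δφ = 0.2440°,  Δλ = -0.6890°
a = sin²(Δφ/2) + cos φ₁ cos φ₂ sin²(Δλ/2) = 0.000007
c = 2·arcsin(√a) = 0.005388 rad = 0.3087°

0.309°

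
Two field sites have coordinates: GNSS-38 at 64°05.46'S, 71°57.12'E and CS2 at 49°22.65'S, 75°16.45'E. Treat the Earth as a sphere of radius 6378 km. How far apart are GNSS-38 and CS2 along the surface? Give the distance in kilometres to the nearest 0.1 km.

1649.8 km

GNSS-38: φ = -64.09100°, λ = +71.95200°
CS2: φ = -49.37750°, λ = +75.27417°
Δφ = 14.7135°,  Δλ = 3.3222°
a = sin²(Δφ/2) + cos φ₁ cos φ₂ sin²(Δλ/2) = 0.016635
c = 2·arcsin(√a) = 0.258675 rad = 14.8210°
d = R·c = 6378 × 0.258675 = 1649.8 km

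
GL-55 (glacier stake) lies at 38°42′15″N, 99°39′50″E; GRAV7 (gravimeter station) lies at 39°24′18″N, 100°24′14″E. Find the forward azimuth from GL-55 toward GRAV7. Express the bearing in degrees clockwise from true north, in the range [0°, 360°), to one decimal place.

GL-55: φ = +38.70417°, λ = +99.66389°
GRAV7: φ = +39.40500°, λ = +100.40389°
Δλ = 0.7400°
y = sin Δλ · cos φ₂ = 0.009979
x = cos φ₁ sin φ₂ − sin φ₁ cos φ₂ cos Δλ = 0.012272
θ = atan2(y, x) = 39.1173° → 39.1173° (mod 360°)

39.1°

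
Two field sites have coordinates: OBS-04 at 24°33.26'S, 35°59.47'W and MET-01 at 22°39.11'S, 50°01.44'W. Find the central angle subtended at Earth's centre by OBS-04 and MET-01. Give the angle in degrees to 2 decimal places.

12.99°

OBS-04: φ = -24.55433°, λ = -35.99117°
MET-01: φ = -22.65183°, λ = -50.02400°
Δφ = 1.9025°,  Δλ = -14.0328°
a = sin²(Δφ/2) + cos φ₁ cos φ₂ sin²(Δλ/2) = 0.012801
c = 2·arcsin(√a) = 0.226767 rad = 12.9928°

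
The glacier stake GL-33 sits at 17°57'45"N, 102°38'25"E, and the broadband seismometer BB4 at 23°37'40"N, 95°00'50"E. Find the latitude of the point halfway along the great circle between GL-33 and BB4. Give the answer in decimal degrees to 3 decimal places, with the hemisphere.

20.837°N

GL-33: φ = +17.96250°, λ = +102.64028°
BB4: φ = +23.62778°, λ = +95.01389°
Bx = cos φ₂ cos Δλ = 0.908065,  By = cos φ₂ sin Δλ = -0.121587
φₘ = atan2(sin φ₁ + sin φ₂, √((cos φ₁ + Bx)² + By²)) = 20.83730°
λₘ = λ₁ + atan2(By, cos φ₁ + Bx) = 98.89884°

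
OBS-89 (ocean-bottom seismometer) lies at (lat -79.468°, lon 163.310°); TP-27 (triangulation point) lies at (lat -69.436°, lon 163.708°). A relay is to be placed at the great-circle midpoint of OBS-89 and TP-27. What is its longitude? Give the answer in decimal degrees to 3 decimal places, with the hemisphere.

163.572°E

Bx = cos φ₂ cos Δλ = 0.351245,  By = cos φ₂ sin Δλ = 0.002440
φₘ = atan2(sin φ₁ + sin φ₂, √((cos φ₁ + Bx)² + By²)) = -74.45208°
λₘ = λ₁ + atan2(By, cos φ₁ + Bx) = 163.57178°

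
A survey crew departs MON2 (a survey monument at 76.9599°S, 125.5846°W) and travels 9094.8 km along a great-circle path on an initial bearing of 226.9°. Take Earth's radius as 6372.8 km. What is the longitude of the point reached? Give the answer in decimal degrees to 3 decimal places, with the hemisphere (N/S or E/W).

103.492°E

δ = d/R = 9094.8/6372.8 = 1.427128 rad
φ₂ = arcsin(sin φ₁ cos δ + cos φ₁ sin δ cos θ)
   = arcsin(-0.97421·0.14317 + 0.22563·0.98970·-0.68327) = -16.98153°
λ₂ = λ₁ + atan2(sin θ sin δ cos φ₁, cos δ − sin φ₁ sin φ₂) = 103.49182°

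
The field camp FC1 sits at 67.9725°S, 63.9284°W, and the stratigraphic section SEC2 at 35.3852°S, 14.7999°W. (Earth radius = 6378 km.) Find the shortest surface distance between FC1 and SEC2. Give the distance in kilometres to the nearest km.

4735 km

Δφ = 32.5873°,  Δλ = 49.1285°
a = sin²(Δφ/2) + cos φ₁ cos φ₂ sin²(Δλ/2) = 0.131557
c = 2·arcsin(√a) = 0.742343 rad = 42.5331°
d = R·c = 6378 × 0.742343 = 4734.7 km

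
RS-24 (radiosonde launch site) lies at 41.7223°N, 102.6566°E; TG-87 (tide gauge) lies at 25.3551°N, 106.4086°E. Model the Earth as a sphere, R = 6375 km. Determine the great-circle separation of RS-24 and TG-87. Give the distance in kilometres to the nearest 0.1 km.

1853.5 km

Δφ = -16.3672°,  Δλ = 3.7520°
a = sin²(Δφ/2) + cos φ₁ cos φ₂ sin²(Δλ/2) = 0.020985
c = 2·arcsin(√a) = 0.290748 rad = 16.6586°
d = R·c = 6375 × 0.290748 = 1853.5 km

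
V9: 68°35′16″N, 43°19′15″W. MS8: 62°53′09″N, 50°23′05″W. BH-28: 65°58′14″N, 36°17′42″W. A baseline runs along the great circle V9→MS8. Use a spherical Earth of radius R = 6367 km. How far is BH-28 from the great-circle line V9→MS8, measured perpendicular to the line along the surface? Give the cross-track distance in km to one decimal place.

V9: φ = +68.58778°, λ = -43.32083°
MS8: φ = +62.88583°, λ = -50.38472°
BH-28: φ = +65.97056°, λ = -36.29500°
δ₁₃ = central angle V9→BH-28 = 0.065729 rad  (haversine)
θ₁₃ = bearing V9→BH-28 = 130.683°,  θ₁₂ = bearing V9→MS8 = 210.243°
dₓₜ = R·arcsin(sin δ₁₃ · sin(θ₁₃ − θ₁₂)) = 6367·arcsin(0.06568·sin(-79.560°)) = -411.560 km
|dₓₜ| = 411.560 km

411.6 km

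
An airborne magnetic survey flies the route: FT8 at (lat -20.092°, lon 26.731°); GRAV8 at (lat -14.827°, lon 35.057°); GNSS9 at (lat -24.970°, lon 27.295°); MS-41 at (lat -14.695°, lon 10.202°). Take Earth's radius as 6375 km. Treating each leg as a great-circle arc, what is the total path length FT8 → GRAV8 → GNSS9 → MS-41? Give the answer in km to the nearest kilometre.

FT8→GRAV8: c = 0.166251 rad, d = 1059.85 km
GRAV8→GNSS9: c = 0.217954 rad, d = 1389.46 km
GNSS9→MS-41: c = 0.332497 rad, d = 2119.67 km
Total = 1059.85 + 1389.46 + 2119.67 = 4568.97 km

4569 km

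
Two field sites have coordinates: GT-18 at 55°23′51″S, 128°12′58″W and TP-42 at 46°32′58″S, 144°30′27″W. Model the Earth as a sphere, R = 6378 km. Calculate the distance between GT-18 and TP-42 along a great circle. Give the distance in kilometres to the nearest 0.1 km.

1501.5 km

GT-18: φ = -55.39750°, λ = -128.21611°
TP-42: φ = -46.54944°, λ = -144.50750°
Δφ = 8.8481°,  Δλ = -16.2914°
a = sin²(Δφ/2) + cos φ₁ cos φ₂ sin²(Δλ/2) = 0.013791
c = 2·arcsin(√a) = 0.235412 rad = 13.4881°
d = R·c = 6378 × 0.235412 = 1501.5 km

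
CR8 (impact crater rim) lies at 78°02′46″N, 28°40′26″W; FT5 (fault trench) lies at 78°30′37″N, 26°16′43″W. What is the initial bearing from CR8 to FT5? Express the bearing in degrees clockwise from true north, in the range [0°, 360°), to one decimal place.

CR8: φ = +78.04611°, λ = -28.67389°
FT5: φ = +78.51028°, λ = -26.27861°
Δλ = 2.3953°
y = sin Δλ · cos φ₂ = 0.008325
x = cos φ₁ sin φ₂ − sin φ₁ cos φ₂ cos Δλ = 0.008271
θ = atan2(y, x) = 45.1847° → 45.1847° (mod 360°)

45.2°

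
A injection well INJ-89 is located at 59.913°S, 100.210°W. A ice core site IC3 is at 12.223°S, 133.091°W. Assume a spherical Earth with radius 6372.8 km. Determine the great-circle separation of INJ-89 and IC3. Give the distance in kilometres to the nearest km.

5952 km

Δφ = 47.6900°,  Δλ = -32.8810°
a = sin²(Δφ/2) + cos φ₁ cos φ₂ sin²(Δλ/2) = 0.202674
c = 2·arcsin(√a) = 0.933964 rad = 53.5122°
d = R·c = 6372.8 × 0.933964 = 5952.0 km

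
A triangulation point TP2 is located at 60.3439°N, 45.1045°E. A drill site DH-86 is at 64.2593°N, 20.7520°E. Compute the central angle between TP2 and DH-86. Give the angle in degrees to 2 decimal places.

Δφ = 3.9154°,  Δλ = -24.3525°
a = sin²(Δφ/2) + cos φ₁ cos φ₂ sin²(Δλ/2) = 0.010727
c = 2·arcsin(√a) = 0.207512 rad = 11.8896°

11.89°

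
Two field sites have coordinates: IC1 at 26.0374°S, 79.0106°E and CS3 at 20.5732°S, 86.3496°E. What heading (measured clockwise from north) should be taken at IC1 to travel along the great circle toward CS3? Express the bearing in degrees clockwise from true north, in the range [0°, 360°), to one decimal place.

Δλ = 7.3390°
y = sin Δλ · cos φ₂ = 0.119593
x = cos φ₁ sin φ₂ − sin φ₁ cos φ₂ cos Δλ = 0.091857
θ = atan2(y, x) = 52.4728° → 52.4728° (mod 360°)

52.5°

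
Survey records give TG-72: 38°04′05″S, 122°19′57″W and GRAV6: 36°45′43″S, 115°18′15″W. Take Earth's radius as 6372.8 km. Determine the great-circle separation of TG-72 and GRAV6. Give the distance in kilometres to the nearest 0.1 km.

637.5 km

TG-72: φ = -38.06806°, λ = -122.33250°
GRAV6: φ = -36.76194°, λ = -115.30417°
Δφ = 1.3061°,  Δλ = 7.0283°
a = sin²(Δφ/2) + cos φ₁ cos φ₂ sin²(Δλ/2) = 0.002500
c = 2·arcsin(√a) = 0.100033 rad = 5.7315°
d = R·c = 6372.8 × 0.100033 = 637.5 km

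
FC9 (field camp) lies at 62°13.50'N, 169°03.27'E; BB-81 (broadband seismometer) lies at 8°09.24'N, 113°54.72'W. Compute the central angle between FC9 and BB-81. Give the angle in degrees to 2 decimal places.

76.76°

FC9: φ = +62.22500°, λ = +169.05450°
BB-81: φ = +8.15400°, λ = -113.91200°
Δφ = -54.0710°,  Δλ = 77.0335°
a = sin²(Δφ/2) + cos φ₁ cos φ₂ sin²(Δλ/2) = 0.385501
c = 2·arcsin(√a) = 1.339749 rad = 76.7619°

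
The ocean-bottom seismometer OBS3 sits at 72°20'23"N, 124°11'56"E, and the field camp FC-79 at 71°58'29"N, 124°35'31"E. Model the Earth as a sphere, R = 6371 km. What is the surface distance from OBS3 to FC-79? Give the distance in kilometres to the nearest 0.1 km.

42.7 km

OBS3: φ = +72.33972°, λ = +124.19889°
FC-79: φ = +71.97472°, λ = +124.59194°
Δφ = -0.3650°,  Δλ = 0.3931°
a = sin²(Δφ/2) + cos φ₁ cos φ₂ sin²(Δλ/2) = 0.000011
c = 2·arcsin(√a) = 0.006708 rad = 0.3844°
d = R·c = 6371 × 0.006708 = 42.7 km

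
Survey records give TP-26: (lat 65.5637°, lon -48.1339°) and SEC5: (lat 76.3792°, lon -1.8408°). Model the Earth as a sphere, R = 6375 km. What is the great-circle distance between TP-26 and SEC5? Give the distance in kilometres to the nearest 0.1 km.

1980.5 km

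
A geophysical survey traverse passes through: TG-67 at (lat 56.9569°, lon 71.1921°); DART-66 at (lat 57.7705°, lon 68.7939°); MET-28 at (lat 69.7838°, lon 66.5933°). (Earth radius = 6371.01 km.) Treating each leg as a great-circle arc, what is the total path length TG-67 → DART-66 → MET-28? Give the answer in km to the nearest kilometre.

TG-67→DART-66: c = 0.026666 rad, d = 169.89 km
DART-66→MET-28: c = 0.210324 rad, d = 1339.97 km
Total = 169.89 + 1339.97 = 1509.86 km

1510 km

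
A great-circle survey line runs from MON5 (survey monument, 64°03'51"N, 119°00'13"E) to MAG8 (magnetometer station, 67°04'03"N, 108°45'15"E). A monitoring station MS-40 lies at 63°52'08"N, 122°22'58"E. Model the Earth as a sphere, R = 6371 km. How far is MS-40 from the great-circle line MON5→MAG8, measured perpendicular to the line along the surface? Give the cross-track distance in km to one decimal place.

92.8 km

MON5: φ = +64.06417°, λ = +119.00361°
MAG8: φ = +67.06750°, λ = +108.75417°
MS-40: φ = +63.86889°, λ = +122.38278°
δ₁₃ = central angle MON5→MS-40 = 0.026105 rad  (haversine)
θ₁₃ = bearing MON5→MS-40 = 95.980°,  θ₁₂ = bearing MON5→MAG8 = 309.908°
dₓₜ = R·arcsin(sin δ₁₃ · sin(θ₁₃ − θ₁₂)) = 6371·arcsin(0.02610·sin(-213.927°)) = 92.820 km
|dₓₜ| = 92.820 km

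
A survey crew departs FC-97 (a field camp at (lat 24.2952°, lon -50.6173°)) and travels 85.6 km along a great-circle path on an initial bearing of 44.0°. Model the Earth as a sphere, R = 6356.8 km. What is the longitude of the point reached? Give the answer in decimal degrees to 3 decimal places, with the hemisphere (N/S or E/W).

50.027°W

δ = d/R = 85.6/6356.8 = 0.013466 rad
φ₂ = arcsin(sin φ₁ cos δ + cos φ₁ sin δ cos θ)
   = arcsin(0.41144·0.99991 + 0.91144·0.01347·0.71934) = 24.84905°
λ₂ = λ₁ + atan2(sin θ sin δ cos φ₁, cos δ − sin φ₁ sin φ₂) = -50.02667°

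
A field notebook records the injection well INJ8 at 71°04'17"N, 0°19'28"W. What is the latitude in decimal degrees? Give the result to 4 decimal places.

71° + 4′/60 + 17″/3600 = 71 + 0.06667 + 0.00472 = 71.0714°

71.0714°N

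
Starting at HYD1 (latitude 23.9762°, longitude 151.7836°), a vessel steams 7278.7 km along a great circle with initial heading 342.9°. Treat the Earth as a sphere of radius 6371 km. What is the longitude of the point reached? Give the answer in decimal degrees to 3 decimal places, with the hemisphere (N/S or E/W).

67.378°E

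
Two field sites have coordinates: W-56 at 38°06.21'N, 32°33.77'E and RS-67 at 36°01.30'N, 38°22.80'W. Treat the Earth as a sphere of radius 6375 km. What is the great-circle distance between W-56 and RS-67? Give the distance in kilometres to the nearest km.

W-56: φ = +38.10350°, λ = +32.56283°
RS-67: φ = +36.02167°, λ = -38.38000°
Δφ = -2.0818°,  Δλ = -70.9428°
a = sin²(Δφ/2) + cos φ₁ cos φ₂ sin²(Δλ/2) = 0.214647
c = 2·arcsin(√a) = 0.963431 rad = 55.2005°
d = R·c = 6375 × 0.963431 = 6141.9 km

6142 km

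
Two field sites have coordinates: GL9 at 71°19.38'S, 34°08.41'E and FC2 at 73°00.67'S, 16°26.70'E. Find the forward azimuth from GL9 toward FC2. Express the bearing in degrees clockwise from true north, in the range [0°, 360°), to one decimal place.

GL9: φ = -71.32300°, λ = +34.14017°
FC2: φ = -73.01117°, λ = +16.44500°
Δλ = -17.6952°
y = sin Δλ · cos φ₂ = -0.088811
x = cos φ₁ sin φ₂ − sin φ₁ cos φ₂ cos Δλ = -0.042556
θ = atan2(y, x) = -115.6027° → 244.3973° (mod 360°)

244.4°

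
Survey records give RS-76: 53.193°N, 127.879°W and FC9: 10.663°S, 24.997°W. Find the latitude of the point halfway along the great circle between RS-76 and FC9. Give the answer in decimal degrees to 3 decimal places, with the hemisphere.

Bx = cos φ₂ cos Δλ = -0.219094,  By = cos φ₂ sin Δλ = 0.957998
φₘ = atan2(sin φ₁ + sin φ₂, √((cos φ₁ + Bx)² + By²)) = 30.85133°
λₘ = λ₁ + atan2(By, cos φ₁ + Bx) = -59.51667°

30.851°N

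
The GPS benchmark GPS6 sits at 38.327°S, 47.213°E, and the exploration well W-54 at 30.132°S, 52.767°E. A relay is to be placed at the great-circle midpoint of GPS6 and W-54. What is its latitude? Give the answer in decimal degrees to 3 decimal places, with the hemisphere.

34.261°S

Bx = cos φ₂ cos Δλ = 0.860811,  By = cos φ₂ sin Δλ = 0.083706
φₘ = atan2(sin φ₁ + sin φ₂, √((cos φ₁ + Bx)² + By²)) = -34.26074°
λₘ = λ₁ + atan2(By, cos φ₁ + Bx) = 50.12545°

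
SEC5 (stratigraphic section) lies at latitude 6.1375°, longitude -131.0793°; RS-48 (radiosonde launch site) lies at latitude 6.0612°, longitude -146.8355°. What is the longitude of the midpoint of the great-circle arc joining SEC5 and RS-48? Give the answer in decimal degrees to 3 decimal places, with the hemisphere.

138.958°W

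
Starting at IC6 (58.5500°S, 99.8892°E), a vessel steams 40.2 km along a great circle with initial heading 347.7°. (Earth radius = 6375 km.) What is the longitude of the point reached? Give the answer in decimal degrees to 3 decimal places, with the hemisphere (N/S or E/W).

δ = d/R = 40.2/6375 = 0.006306 rad
φ₂ = arcsin(sin φ₁ cos δ + cos φ₁ sin δ cos θ)
   = arcsin(-0.85310·0.99998 + 0.52175·0.00631·0.97705) = -58.19691°
λ₂ = λ₁ + atan2(sin θ sin δ cos φ₁, cos δ − sin φ₁ sin φ₂) = 99.74315°

99.743°E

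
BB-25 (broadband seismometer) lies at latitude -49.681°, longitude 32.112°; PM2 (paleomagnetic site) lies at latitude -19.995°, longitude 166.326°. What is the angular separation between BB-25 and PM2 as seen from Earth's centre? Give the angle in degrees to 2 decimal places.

Δφ = 29.6860°,  Δλ = 134.2140°
a = sin²(Δφ/2) + cos φ₁ cos φ₂ sin²(Δλ/2) = 0.581650
c = 2·arcsin(√a) = 1.734830 rad = 99.3984°

99.40°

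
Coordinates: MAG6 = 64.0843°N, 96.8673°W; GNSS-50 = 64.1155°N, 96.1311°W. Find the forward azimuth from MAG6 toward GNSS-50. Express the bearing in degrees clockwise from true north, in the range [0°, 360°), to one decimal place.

84.1°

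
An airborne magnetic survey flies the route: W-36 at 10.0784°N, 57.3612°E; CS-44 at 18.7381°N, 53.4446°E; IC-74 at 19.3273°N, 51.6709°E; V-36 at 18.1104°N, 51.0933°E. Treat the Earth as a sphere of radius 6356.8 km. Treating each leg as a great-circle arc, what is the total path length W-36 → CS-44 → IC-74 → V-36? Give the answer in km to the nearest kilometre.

W-36→CS-44: c = 0.164975 rad, d = 1048.71 km
CS-44→IC-74: c = 0.031019 rad, d = 197.18 km
IC-74→V-36: c = 0.023286 rad, d = 148.03 km
Total = 1048.71 + 197.18 + 148.03 = 1393.92 km

1394 km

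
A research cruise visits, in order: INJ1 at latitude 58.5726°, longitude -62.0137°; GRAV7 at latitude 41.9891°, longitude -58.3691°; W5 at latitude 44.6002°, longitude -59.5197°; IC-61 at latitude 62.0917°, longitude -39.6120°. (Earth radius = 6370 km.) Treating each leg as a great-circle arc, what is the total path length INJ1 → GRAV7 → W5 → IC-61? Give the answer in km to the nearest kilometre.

INJ1→GRAV7: c = 0.292170 rad, d = 1861.13 km
GRAV7→W5: c = 0.047857 rad, d = 304.85 km
W5→IC-61: c = 0.365777 rad, d = 2330.00 km
Total = 1861.13 + 304.85 + 2330.00 = 4495.97 km

4496 km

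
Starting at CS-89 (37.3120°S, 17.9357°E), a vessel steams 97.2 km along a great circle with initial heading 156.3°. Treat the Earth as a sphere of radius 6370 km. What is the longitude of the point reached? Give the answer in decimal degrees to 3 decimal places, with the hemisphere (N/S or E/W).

18.382°E

δ = d/R = 97.2/6370 = 0.015259 rad
φ₂ = arcsin(sin φ₁ cos δ + cos φ₁ sin δ cos θ)
   = arcsin(-0.60615·0.99988 + 0.79535·0.01526·-0.91566) = -38.11171°
λ₂ = λ₁ + atan2(sin θ sin δ cos φ₁, cos δ − sin φ₁ sin φ₂) = 18.38232°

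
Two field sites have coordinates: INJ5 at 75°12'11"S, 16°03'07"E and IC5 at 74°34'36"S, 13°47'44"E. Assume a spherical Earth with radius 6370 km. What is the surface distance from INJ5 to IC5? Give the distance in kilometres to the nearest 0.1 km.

INJ5: φ = -75.20306°, λ = +16.05194°
IC5: φ = -74.57667°, λ = +13.79556°
Δφ = 0.6264°,  Δλ = -2.2564°
a = sin²(Δφ/2) + cos φ₁ cos φ₂ sin²(Δλ/2) = 0.000056
c = 2·arcsin(√a) = 0.014995 rad = 0.8591°
d = R·c = 6370 × 0.014995 = 95.5 km

95.5 km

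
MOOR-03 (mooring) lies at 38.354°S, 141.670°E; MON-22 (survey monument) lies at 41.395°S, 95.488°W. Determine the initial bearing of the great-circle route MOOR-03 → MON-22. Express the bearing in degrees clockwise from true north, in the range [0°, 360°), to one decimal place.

Δλ = 122.8420°
y = sin Δλ · cos φ₂ = 0.630269
x = cos φ₁ sin φ₂ − sin φ₁ cos φ₂ cos Δλ = -0.770992
θ = atan2(y, x) = 140.7348° → 140.7348° (mod 360°)

140.7°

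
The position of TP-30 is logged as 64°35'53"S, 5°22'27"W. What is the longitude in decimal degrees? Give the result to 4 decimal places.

5.3742°W

5° + 22′/60 + 27″/3600 = 5 + 0.36667 + 0.00750 = 5.3742°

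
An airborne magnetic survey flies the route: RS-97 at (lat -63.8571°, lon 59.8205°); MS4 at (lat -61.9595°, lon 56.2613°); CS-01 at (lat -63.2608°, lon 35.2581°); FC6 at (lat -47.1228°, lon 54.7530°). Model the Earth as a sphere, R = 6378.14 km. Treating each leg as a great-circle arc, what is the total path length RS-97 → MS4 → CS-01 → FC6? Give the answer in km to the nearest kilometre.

RS-97→MS4: c = 0.043544 rad, d = 277.73 km
MS4→CS-01: c = 0.169380 rad, d = 1080.33 km
CS-01→FC6: c = 0.339131 rad, d = 2163.03 km
Total = 277.73 + 1080.33 + 2163.03 = 3521.09 km

3521 km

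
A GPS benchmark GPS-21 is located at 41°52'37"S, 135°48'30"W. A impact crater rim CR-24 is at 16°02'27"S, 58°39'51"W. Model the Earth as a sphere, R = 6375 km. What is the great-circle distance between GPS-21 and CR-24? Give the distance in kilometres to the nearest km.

7777 km

GPS-21: φ = -41.87694°, λ = -135.80833°
CR-24: φ = -16.04083°, λ = -58.66417°
Δφ = 25.8361°,  Δλ = 77.1442°
a = sin²(Δφ/2) + cos φ₁ cos φ₂ sin²(Δλ/2) = 0.328164
c = 2·arcsin(√a) = 1.219972 rad = 69.8992°
d = R·c = 6375 × 1.219972 = 7777.3 km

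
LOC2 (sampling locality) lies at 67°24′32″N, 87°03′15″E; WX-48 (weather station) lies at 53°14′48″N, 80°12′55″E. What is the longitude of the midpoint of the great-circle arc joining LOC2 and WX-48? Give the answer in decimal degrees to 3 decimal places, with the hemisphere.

LOC2: φ = +67.40889°, λ = +87.05417°
WX-48: φ = +53.24667°, λ = +80.21528°
Bx = cos φ₂ cos Δλ = 0.594114,  By = cos φ₂ sin Δλ = -0.071253
φₘ = atan2(sin φ₁ + sin φ₂, √((cos φ₁ + Bx)² + By²)) = 60.36958°
λₘ = λ₁ + atan2(By, cos φ₁ + Bx) = 82.88834°

82.888°E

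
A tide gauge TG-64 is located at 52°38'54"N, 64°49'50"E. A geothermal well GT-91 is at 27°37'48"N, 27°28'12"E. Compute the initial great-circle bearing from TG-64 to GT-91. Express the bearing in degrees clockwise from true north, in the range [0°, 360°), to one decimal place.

TG-64: φ = +52.64833°, λ = +64.83056°
GT-91: φ = +27.63000°, λ = +27.47000°
Δλ = -37.3606°
y = sin Δλ · cos φ₂ = -0.537627
x = cos φ₁ sin φ₂ − sin φ₁ cos φ₂ cos Δλ = -0.278414
θ = atan2(y, x) = -117.3777° → 242.6223° (mod 360°)

242.6°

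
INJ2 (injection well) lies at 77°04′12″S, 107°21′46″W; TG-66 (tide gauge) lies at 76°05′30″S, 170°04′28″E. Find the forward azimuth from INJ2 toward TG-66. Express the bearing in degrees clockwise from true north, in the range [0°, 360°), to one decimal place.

INJ2: φ = -77.07000°, λ = -107.36278°
TG-66: φ = -76.09167°, λ = +170.07444°
Δλ = -82.5628°
y = sin Δλ · cos φ₂ = -0.238347
x = cos φ₁ sin φ₂ − sin φ₁ cos φ₂ cos Δλ = -0.186876
θ = atan2(y, x) = -128.0982° → 231.9018° (mod 360°)

231.9°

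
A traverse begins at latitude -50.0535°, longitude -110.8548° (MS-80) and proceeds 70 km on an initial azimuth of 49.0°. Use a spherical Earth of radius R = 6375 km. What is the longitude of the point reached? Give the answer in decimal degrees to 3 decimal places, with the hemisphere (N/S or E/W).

110.122°W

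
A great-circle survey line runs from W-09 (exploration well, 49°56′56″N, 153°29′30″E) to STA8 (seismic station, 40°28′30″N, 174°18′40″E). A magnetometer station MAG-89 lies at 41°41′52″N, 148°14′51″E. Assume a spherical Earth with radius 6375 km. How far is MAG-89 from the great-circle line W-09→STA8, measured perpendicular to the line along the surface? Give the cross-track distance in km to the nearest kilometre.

W-09: φ = +49.94889°, λ = +153.49167°
STA8: φ = +40.47500°, λ = +174.31111°
MAG-89: φ = +41.69778°, λ = +148.24750°
δ₁₃ = central angle W-09→MAG-89 = 0.157404 rad  (haversine)
θ₁₃ = bearing W-09→MAG-89 = 205.808°,  θ₁₂ = bearing W-09→STA8 = 115.088°
dₓₜ = R·arcsin(sin δ₁₃ · sin(θ₁₃ − θ₁₂)) = 6375·arcsin(0.15675·sin(90.721°)) = 1003.371 km
|dₓₜ| = 1003.371 km

1003 km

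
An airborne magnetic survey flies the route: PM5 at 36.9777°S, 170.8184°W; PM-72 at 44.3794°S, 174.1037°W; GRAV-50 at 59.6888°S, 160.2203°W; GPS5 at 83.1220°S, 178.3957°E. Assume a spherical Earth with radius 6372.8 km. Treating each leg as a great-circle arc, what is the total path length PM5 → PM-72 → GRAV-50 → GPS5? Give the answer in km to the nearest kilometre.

PM5→PM-72: c = 0.136275 rad, d = 868.45 km
PM-72→GRAV-50: c = 0.304570 rad, d = 1940.96 km
GRAV-50→GPS5: c = 0.419326 rad, d = 2672.28 km
Total = 868.45 + 1940.96 + 2672.28 = 5481.69 km

5482 km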